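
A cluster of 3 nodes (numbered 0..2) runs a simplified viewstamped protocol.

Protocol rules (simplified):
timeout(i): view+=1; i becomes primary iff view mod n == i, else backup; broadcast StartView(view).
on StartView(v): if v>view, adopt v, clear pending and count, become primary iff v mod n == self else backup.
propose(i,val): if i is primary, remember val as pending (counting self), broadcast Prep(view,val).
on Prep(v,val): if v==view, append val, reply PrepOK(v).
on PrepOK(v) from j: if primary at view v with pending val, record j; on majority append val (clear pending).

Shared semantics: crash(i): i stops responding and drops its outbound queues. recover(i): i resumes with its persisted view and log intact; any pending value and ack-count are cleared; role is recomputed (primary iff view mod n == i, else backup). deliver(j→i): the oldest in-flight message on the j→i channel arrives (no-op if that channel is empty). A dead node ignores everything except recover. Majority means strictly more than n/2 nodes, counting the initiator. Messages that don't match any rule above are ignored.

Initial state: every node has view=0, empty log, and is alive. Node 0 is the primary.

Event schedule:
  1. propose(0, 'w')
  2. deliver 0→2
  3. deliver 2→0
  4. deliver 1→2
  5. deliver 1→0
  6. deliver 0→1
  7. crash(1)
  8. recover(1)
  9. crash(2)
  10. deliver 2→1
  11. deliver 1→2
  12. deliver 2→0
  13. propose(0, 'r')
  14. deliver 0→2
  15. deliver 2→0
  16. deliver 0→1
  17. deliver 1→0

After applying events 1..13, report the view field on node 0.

0

[1] propose(0,'w') → ∅
[2] deliver 0→2 → N2(back v0 [w])
[3] deliver 2→0 → N0(prim v0 [w])
[4] deliver 1→2 → ∅
[5] deliver 1→0 → ∅
[6] deliver 0→1 → N1(back v0 [w])
[7] crash(1) → N1(✗back v0 [w])
[8] recover(1) → N1(back v0 [w])
[9] crash(2) → N2(✗back v0 [w])
[10] deliver 2→1 → ∅
[11] deliver 1→2 → ∅
[12] deliver 2→0 → ∅
[13] propose(0,'r') → ∅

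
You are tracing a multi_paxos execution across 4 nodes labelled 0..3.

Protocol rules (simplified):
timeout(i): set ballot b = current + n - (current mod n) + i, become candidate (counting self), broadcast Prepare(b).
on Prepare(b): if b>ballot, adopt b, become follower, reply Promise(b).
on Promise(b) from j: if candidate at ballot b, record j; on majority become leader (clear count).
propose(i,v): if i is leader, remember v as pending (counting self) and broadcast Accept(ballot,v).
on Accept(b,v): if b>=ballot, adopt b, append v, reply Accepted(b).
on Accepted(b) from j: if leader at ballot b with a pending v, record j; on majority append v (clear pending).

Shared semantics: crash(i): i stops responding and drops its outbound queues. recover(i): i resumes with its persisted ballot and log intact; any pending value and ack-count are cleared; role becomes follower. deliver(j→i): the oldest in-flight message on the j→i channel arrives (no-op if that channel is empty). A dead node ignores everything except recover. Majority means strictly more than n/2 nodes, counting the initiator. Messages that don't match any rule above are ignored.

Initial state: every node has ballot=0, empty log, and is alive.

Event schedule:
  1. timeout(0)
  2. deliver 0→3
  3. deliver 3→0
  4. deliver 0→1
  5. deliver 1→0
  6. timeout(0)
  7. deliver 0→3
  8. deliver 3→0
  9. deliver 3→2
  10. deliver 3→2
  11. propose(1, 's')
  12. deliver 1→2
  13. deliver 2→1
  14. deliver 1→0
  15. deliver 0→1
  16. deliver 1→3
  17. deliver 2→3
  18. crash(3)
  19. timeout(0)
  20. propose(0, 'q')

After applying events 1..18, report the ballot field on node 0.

e1 timeout(0): 0[cand,b=4,-]
e2 deliver 0→3: 3[foll,b=4,-]
e3 deliver 3→0: ·
e4 deliver 0→1: 1[foll,b=4,-]
e5 deliver 1→0: 0[lead,b=4,-]
e6 timeout(0): 0[cand,b=8,-]
e7 deliver 0→3: 3[foll,b=8,-]
e8 deliver 3→0: ·
e9 deliver 3→2: ·
e10 deliver 3→2: ·
e11 propose(1,'s'): ·
e12 deliver 1→2: ·
e13 deliver 2→1: ·
e14 deliver 1→0: ·
e15 deliver 0→1: 1[foll,b=8,-]
e16 deliver 1→3: ·
e17 deliver 2→3: ·
e18 crash(3): 3[✗foll,b=8,-]

8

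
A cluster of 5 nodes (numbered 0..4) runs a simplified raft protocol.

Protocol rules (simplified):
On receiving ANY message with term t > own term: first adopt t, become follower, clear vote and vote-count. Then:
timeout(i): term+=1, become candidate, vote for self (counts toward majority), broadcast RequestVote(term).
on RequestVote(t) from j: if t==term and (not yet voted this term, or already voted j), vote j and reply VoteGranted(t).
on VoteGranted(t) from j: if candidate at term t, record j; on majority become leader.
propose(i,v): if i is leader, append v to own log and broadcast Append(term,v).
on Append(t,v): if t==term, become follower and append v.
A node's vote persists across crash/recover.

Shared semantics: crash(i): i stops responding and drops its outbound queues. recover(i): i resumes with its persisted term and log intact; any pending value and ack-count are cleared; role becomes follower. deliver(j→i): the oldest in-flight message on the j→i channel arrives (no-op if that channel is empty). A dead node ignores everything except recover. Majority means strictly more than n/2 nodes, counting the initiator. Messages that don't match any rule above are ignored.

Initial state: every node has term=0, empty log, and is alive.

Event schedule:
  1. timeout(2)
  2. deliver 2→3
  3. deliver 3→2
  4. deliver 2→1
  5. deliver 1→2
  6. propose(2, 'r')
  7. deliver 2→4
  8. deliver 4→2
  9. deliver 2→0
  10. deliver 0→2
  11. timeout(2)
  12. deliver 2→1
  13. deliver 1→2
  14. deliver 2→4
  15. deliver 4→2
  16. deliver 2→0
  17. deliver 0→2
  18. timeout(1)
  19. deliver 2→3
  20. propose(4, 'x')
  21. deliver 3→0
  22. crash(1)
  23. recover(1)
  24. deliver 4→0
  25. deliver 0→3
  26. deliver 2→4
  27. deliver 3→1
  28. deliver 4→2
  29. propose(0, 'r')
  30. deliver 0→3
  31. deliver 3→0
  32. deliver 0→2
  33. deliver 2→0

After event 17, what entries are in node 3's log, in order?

empty

e1 timeout(2): 2[cand,t=1,-]
e2 deliver 2→3: 3[foll,t=1,-]
e3 deliver 3→2: ·
e4 deliver 2→1: 1[foll,t=1,-]
e5 deliver 1→2: 2[lead,t=1,-]
e6 propose(2,'r'): 2[lead,t=1,r]
e7 deliver 2→4: 4[foll,t=1,-]
e8 deliver 4→2: ·
e9 deliver 2→0: 0[foll,t=1,-]
e10 deliver 0→2: ·
e11 timeout(2): 2[cand,t=2,r]
e12 deliver 2→1: 1[foll,t=1,r]
e13 deliver 1→2: ·
e14 deliver 2→4: 4[foll,t=1,r]
e15 deliver 4→2: ·
e16 deliver 2→0: 0[foll,t=1,r]
e17 deliver 0→2: ·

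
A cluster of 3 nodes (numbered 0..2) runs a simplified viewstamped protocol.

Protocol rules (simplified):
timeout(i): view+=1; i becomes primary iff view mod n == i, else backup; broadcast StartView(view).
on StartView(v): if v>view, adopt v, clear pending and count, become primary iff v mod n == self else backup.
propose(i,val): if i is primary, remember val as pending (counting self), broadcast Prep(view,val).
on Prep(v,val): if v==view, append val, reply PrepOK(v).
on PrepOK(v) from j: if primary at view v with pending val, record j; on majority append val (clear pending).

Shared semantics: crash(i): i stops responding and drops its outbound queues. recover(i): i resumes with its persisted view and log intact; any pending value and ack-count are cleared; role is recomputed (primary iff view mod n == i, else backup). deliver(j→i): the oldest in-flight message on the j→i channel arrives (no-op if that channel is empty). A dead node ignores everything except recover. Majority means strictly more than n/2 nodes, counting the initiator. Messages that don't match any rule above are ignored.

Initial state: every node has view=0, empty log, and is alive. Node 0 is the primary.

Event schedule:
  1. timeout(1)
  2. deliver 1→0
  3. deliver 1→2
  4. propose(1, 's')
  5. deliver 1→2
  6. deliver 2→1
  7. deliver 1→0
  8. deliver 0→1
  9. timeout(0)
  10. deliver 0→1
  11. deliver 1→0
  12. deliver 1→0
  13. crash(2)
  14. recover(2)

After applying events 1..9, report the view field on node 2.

1

after 1 — timeout(1): n1:prim/v1/[-]
after 2 — deliver 1→0: n0:back/v1/[-]
after 3 — deliver 1→2: n2:back/v1/[-]
after 4 — propose(1,'s'): ·
after 5 — deliver 1→2: n2:back/v1/[s]
after 6 — deliver 2→1: n1:prim/v1/[s]
after 7 — deliver 1→0: n0:back/v1/[s]
after 8 — deliver 0→1: ·
after 9 — timeout(0): n0:back/v2/[s]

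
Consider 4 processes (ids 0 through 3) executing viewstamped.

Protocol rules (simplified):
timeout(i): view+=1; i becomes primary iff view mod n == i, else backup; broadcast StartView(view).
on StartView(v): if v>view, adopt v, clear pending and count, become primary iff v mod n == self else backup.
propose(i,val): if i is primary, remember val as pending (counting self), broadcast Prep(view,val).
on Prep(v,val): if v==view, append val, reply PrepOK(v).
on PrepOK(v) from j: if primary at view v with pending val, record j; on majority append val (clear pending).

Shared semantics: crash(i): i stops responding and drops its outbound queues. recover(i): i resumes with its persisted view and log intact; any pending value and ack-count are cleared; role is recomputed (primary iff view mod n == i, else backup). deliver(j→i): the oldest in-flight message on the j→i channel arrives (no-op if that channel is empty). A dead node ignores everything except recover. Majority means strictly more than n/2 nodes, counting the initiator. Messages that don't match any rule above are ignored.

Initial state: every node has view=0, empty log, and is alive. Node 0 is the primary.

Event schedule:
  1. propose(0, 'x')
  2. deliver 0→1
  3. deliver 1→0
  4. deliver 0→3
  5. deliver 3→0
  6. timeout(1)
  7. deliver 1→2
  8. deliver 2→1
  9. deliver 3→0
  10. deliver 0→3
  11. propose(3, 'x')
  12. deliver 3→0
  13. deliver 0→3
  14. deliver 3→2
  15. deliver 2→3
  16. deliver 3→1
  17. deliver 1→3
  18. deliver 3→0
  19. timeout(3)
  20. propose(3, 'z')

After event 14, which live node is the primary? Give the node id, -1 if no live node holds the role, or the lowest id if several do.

1. propose(0,'x'):  nop
2. deliver 0→1:  <1:back v0 x>
3. deliver 1→0:  nop
4. deliver 0→3:  <3:back v0 x>
5. deliver 3→0:  <0:prim v0 x>
6. timeout(1):  <1:prim v1 x>
7. deliver 1→2:  <2:back v1 ->
8. deliver 2→1:  nop
9. deliver 3→0:  nop
10. deliver 0→3:  nop
11. propose(3,'x'):  nop
12. deliver 3→0:  nop
13. deliver 0→3:  nop
14. deliver 3→2:  nop

0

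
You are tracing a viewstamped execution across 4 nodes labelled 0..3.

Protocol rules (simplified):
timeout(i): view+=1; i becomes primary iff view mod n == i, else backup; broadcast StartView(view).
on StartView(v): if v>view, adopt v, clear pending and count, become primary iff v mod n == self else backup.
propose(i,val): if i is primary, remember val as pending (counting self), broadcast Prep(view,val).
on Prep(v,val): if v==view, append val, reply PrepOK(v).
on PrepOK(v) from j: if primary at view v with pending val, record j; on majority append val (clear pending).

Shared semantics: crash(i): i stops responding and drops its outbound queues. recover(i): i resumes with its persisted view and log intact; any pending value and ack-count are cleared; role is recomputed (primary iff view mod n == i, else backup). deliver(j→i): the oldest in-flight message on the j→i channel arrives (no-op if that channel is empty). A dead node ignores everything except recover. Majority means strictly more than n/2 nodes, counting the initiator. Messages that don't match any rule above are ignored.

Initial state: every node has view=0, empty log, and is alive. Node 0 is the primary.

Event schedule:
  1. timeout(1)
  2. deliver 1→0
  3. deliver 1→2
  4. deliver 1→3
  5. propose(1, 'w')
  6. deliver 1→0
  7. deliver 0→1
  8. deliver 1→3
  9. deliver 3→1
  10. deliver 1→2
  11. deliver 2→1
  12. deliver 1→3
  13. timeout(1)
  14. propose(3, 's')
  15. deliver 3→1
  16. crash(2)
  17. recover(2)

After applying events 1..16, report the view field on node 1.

2

e1 timeout(1): 1[prim,v=1,-]
e2 deliver 1→0: 0[back,v=1,-]
e3 deliver 1→2: 2[back,v=1,-]
e4 deliver 1→3: 3[back,v=1,-]
e5 propose(1,'w'): ·
e6 deliver 1→0: 0[back,v=1,w]
e7 deliver 0→1: ·
e8 deliver 1→3: 3[back,v=1,w]
e9 deliver 3→1: 1[prim,v=1,w]
e10 deliver 1→2: 2[back,v=1,w]
e11 deliver 2→1: ·
e12 deliver 1→3: ·
e13 timeout(1): 1[back,v=2,w]
e14 propose(3,'s'): ·
e15 deliver 3→1: ·
e16 crash(2): 2[✗back,v=1,w]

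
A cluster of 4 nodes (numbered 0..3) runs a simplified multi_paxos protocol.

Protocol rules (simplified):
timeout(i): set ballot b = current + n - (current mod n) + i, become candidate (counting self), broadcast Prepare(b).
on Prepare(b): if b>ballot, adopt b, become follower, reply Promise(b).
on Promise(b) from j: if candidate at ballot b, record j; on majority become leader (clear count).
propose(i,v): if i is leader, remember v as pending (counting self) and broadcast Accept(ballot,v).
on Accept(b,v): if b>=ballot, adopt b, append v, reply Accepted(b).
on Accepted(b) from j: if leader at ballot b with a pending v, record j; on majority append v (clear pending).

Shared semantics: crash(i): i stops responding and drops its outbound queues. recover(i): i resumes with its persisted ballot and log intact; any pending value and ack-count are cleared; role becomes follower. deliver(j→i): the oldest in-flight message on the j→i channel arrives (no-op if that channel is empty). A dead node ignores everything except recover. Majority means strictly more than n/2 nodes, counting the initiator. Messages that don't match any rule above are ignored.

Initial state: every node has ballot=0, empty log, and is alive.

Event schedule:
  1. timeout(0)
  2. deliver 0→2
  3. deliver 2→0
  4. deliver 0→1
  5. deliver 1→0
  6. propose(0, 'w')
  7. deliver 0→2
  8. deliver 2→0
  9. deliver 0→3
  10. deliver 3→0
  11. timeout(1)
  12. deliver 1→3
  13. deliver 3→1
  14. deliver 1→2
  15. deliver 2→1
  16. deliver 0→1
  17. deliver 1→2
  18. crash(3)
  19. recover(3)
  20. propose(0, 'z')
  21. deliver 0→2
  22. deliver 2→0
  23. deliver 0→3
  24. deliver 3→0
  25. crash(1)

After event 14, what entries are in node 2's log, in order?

step 1 timeout(0): 0={cand,b=4,log=-}
step 2 deliver 0→2: 2={foll,b=4,log=-}
step 3 deliver 2→0: —
step 4 deliver 0→1: 1={foll,b=4,log=-}
step 5 deliver 1→0: 0={lead,b=4,log=-}
step 6 propose(0,'w'): —
step 7 deliver 0→2: 2={foll,b=4,log=w}
step 8 deliver 2→0: —
step 9 deliver 0→3: 3={foll,b=4,log=-}
step 10 deliver 3→0: —
step 11 timeout(1): 1={cand,b=9,log=-}
step 12 deliver 1→3: 3={foll,b=9,log=-}
step 13 deliver 3→1: —
step 14 deliver 1→2: 2={foll,b=9,log=w}

w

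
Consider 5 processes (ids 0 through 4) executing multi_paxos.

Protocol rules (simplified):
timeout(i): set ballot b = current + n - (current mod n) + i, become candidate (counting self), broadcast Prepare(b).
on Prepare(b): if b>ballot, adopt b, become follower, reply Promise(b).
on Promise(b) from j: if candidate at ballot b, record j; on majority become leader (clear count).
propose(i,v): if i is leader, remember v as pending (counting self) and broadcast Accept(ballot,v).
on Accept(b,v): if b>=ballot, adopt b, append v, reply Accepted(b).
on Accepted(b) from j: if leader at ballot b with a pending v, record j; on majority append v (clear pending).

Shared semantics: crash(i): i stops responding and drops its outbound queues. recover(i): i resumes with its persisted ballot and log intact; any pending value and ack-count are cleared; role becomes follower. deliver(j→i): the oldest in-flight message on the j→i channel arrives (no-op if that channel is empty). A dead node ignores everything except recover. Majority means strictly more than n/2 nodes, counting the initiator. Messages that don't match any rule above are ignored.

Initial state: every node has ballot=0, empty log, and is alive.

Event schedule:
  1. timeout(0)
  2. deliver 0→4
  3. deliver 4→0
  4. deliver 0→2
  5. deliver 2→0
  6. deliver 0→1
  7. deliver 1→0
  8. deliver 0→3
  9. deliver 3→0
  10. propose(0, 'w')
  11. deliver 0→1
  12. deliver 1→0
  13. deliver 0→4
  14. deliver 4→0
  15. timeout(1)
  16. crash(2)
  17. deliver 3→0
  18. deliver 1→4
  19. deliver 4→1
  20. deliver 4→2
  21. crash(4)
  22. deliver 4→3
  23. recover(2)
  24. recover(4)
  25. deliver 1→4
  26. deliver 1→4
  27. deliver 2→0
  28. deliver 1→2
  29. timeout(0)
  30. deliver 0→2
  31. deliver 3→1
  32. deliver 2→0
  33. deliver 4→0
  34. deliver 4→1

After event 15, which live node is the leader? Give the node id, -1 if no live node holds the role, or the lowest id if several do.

0

1. timeout(0):  <0:cand b5 ->
2. deliver 0→4:  <4:foll b5 ->
3. deliver 4→0:  nop
4. deliver 0→2:  <2:foll b5 ->
5. deliver 2→0:  <0:lead b5 ->
6. deliver 0→1:  <1:foll b5 ->
7. deliver 1→0:  nop
8. deliver 0→3:  <3:foll b5 ->
9. deliver 3→0:  nop
10. propose(0,'w'):  nop
11. deliver 0→1:  <1:foll b5 w>
12. deliver 1→0:  nop
13. deliver 0→4:  <4:foll b5 w>
14. deliver 4→0:  <0:lead b5 w>
15. timeout(1):  <1:cand b11 w>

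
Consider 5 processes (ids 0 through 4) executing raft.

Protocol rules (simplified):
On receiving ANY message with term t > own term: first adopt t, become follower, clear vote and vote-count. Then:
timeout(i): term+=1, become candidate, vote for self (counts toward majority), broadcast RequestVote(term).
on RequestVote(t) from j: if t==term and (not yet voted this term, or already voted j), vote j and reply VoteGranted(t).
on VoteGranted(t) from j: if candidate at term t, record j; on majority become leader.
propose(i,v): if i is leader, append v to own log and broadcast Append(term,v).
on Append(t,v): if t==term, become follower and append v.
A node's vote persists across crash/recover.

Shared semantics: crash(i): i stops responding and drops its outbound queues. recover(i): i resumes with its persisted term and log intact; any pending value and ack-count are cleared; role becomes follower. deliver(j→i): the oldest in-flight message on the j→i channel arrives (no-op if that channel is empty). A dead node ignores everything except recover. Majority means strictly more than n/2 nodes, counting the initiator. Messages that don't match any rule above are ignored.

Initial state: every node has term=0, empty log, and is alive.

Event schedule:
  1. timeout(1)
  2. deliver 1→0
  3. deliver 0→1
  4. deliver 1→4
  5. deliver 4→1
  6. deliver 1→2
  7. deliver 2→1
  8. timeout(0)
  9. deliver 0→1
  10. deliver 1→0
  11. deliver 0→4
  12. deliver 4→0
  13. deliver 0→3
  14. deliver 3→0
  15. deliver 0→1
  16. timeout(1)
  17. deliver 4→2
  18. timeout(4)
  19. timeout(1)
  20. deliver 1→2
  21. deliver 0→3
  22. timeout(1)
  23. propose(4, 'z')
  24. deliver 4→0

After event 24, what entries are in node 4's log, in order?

step 1 timeout(1): 1={cand,t=1,log=-}
step 2 deliver 1→0: 0={foll,t=1,log=-}
step 3 deliver 0→1: —
step 4 deliver 1→4: 4={foll,t=1,log=-}
step 5 deliver 4→1: 1={lead,t=1,log=-}
step 6 deliver 1→2: 2={foll,t=1,log=-}
step 7 deliver 2→1: —
step 8 timeout(0): 0={cand,t=2,log=-}
step 9 deliver 0→1: 1={foll,t=2,log=-}
step 10 deliver 1→0: —
step 11 deliver 0→4: 4={foll,t=2,log=-}
step 12 deliver 4→0: 0={lead,t=2,log=-}
step 13 deliver 0→3: 3={foll,t=2,log=-}
step 14 deliver 3→0: —
step 15 deliver 0→1: —
step 16 timeout(1): 1={cand,t=3,log=-}
step 17 deliver 4→2: —
step 18 timeout(4): 4={cand,t=3,log=-}
step 19 timeout(1): 1={cand,t=4,log=-}
step 20 deliver 1→2: 2={foll,t=3,log=-}
step 21 deliver 0→3: —
step 22 timeout(1): 1={cand,t=5,log=-}
step 23 propose(4,'z'): —
step 24 deliver 4→0: 0={foll,t=3,log=-}

empty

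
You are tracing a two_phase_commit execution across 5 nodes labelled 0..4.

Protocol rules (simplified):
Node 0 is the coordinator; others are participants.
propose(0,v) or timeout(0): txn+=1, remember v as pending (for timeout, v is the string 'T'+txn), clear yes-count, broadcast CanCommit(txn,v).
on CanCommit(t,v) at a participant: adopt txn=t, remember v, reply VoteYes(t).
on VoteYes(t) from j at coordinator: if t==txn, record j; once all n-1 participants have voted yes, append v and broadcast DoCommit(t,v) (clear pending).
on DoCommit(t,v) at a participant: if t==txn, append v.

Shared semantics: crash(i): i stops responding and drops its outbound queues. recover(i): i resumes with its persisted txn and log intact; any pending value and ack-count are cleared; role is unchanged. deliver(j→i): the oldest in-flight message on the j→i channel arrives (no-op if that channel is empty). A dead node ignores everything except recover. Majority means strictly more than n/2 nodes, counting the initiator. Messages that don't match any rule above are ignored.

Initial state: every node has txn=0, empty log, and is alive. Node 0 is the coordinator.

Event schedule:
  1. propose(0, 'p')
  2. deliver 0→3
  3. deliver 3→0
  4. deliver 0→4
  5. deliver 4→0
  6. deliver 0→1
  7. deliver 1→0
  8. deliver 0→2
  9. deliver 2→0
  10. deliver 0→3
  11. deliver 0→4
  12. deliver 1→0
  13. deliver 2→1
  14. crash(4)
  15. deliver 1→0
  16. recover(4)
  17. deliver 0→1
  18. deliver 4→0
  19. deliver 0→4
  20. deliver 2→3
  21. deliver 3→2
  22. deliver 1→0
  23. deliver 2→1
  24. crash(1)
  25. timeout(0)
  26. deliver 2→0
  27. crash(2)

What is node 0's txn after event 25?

step 1 propose(0,'p'): 0={coor,t=1,log=-}
step 2 deliver 0→3: 3={part,t=1,log=-}
step 3 deliver 3→0: —
step 4 deliver 0→4: 4={part,t=1,log=-}
step 5 deliver 4→0: —
step 6 deliver 0→1: 1={part,t=1,log=-}
step 7 deliver 1→0: —
step 8 deliver 0→2: 2={part,t=1,log=-}
step 9 deliver 2→0: 0={coor,t=1,log=p}
step 10 deliver 0→3: 3={part,t=1,log=p}
step 11 deliver 0→4: 4={part,t=1,log=p}
step 12 deliver 1→0: —
step 13 deliver 2→1: —
step 14 crash(4): 4={✗part,t=1,log=p}
step 15 deliver 1→0: —
step 16 recover(4): 4={part,t=1,log=p}
step 17 deliver 0→1: 1={part,t=1,log=p}
step 18 deliver 4→0: —
step 19 deliver 0→4: —
step 20 deliver 2→3: —
step 21 deliver 3→2: —
step 22 deliver 1→0: —
step 23 deliver 2→1: —
step 24 crash(1): 1={✗part,t=1,log=p}
step 25 timeout(0): 0={coor,t=2,log=p}

2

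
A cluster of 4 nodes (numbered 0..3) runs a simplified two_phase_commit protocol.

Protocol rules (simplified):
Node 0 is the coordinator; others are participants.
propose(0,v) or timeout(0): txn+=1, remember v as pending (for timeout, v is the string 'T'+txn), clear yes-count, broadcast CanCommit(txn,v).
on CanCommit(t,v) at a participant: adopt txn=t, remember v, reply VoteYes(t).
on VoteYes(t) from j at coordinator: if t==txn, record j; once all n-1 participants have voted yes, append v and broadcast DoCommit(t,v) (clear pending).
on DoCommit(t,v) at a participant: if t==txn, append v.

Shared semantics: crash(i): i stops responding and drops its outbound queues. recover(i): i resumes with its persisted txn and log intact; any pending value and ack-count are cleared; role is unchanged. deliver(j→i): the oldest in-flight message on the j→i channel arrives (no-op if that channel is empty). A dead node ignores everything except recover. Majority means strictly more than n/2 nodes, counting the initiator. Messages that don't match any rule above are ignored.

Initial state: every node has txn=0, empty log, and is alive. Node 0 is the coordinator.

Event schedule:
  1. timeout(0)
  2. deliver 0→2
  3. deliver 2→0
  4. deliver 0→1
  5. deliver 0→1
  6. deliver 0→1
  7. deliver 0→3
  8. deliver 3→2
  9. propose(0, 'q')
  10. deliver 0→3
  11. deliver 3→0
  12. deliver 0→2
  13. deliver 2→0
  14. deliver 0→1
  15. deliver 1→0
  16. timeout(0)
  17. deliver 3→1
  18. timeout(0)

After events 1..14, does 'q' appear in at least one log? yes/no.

after 1 — timeout(0): n0:coor/t1/[-]
after 2 — deliver 0→2: n2:part/t1/[-]
after 3 — deliver 2→0: ·
after 4 — deliver 0→1: n1:part/t1/[-]
after 5 — deliver 0→1: ·
after 6 — deliver 0→1: ·
after 7 — deliver 0→3: n3:part/t1/[-]
after 8 — deliver 3→2: ·
after 9 — propose(0,'q'): n0:coor/t2/[-]
after 10 — deliver 0→3: n3:part/t2/[-]
after 11 — deliver 3→0: ·
after 12 — deliver 0→2: n2:part/t2/[-]
after 13 — deliver 2→0: ·
after 14 — deliver 0→1: n1:part/t2/[-]

no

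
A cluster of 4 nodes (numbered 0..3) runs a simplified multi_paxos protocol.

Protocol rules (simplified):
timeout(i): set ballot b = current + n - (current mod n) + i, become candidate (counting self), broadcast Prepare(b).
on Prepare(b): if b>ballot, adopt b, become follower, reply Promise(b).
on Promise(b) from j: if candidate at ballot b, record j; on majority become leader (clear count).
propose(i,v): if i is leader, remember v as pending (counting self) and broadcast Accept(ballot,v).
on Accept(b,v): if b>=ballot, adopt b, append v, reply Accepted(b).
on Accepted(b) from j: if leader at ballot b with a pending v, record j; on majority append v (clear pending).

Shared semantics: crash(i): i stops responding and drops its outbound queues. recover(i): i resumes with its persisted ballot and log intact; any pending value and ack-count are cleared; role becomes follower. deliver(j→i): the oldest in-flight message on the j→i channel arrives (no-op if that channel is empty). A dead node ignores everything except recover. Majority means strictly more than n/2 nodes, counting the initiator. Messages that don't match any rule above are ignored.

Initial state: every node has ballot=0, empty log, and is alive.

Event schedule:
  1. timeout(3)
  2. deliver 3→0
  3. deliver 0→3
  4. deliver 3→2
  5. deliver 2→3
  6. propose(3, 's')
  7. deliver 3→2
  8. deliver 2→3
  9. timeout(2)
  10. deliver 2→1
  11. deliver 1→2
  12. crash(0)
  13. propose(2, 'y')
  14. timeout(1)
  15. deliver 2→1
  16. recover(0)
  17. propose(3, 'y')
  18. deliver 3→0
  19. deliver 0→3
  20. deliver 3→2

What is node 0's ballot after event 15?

after 1 — timeout(3): n3:cand/b7/[-]
after 2 — deliver 3→0: n0:foll/b7/[-]
after 3 — deliver 0→3: ·
after 4 — deliver 3→2: n2:foll/b7/[-]
after 5 — deliver 2→3: n3:lead/b7/[-]
after 6 — propose(3,'s'): ·
after 7 — deliver 3→2: n2:foll/b7/[s]
after 8 — deliver 2→3: ·
after 9 — timeout(2): n2:cand/b10/[s]
after 10 — deliver 2→1: n1:foll/b10/[-]
after 11 — deliver 1→2: ·
after 12 — crash(0): n0:✗foll/b7/[-]
after 13 — propose(2,'y'): ·
after 14 — timeout(1): n1:cand/b13/[-]
after 15 — deliver 2→1: ·

7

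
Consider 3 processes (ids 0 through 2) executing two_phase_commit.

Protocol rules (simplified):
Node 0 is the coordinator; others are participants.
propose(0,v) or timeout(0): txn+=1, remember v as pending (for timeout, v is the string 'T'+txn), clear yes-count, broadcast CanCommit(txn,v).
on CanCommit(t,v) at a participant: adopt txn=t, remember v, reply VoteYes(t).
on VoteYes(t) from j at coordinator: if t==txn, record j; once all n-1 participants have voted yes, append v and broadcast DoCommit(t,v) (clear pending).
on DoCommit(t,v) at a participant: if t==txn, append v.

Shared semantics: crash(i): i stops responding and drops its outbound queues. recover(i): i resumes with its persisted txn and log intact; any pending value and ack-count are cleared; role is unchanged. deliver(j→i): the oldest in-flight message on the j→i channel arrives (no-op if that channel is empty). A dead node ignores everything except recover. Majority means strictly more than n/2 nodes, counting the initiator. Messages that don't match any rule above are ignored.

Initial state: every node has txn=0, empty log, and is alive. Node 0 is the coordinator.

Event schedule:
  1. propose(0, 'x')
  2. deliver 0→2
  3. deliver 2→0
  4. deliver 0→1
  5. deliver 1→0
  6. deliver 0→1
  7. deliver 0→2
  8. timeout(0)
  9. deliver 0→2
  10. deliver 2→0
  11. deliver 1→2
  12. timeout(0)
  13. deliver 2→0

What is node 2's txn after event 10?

2

after 1 — propose(0,'x'): n0:coor/t1/[-]
after 2 — deliver 0→2: n2:part/t1/[-]
after 3 — deliver 2→0: ·
after 4 — deliver 0→1: n1:part/t1/[-]
after 5 — deliver 1→0: n0:coor/t1/[x]
after 6 — deliver 0→1: n1:part/t1/[x]
after 7 — deliver 0→2: n2:part/t1/[x]
after 8 — timeout(0): n0:coor/t2/[x]
after 9 — deliver 0→2: n2:part/t2/[x]
after 10 — deliver 2→0: ·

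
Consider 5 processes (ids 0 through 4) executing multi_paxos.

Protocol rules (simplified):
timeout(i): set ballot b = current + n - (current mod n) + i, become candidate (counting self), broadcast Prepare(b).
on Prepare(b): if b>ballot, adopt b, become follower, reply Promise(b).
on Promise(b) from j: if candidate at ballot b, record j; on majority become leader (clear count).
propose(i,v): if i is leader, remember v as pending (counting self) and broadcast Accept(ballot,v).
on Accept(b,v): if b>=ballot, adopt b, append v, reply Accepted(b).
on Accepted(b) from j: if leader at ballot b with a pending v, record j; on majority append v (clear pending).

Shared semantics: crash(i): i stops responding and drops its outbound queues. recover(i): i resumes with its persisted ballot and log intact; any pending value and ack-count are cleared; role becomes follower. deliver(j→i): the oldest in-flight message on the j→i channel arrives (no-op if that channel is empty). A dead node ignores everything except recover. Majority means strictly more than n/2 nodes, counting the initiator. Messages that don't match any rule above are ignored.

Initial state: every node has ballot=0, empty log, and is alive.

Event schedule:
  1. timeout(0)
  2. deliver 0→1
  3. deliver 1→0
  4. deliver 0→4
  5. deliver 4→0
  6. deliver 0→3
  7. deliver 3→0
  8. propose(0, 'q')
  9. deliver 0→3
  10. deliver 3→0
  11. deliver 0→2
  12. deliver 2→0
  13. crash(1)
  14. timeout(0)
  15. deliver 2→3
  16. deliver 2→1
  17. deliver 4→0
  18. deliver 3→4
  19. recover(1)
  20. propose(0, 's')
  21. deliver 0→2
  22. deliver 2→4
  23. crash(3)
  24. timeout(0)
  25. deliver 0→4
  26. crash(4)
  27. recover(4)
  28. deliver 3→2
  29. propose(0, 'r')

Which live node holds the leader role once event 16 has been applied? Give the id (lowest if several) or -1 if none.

after 1 — timeout(0): n0:cand/b5/[-]
after 2 — deliver 0→1: n1:foll/b5/[-]
after 3 — deliver 1→0: ·
after 4 — deliver 0→4: n4:foll/b5/[-]
after 5 — deliver 4→0: n0:lead/b5/[-]
after 6 — deliver 0→3: n3:foll/b5/[-]
after 7 — deliver 3→0: ·
after 8 — propose(0,'q'): ·
after 9 — deliver 0→3: n3:foll/b5/[q]
after 10 — deliver 3→0: ·
after 11 — deliver 0→2: n2:foll/b5/[-]
after 12 — deliver 2→0: ·
after 13 — crash(1): n1:✗foll/b5/[-]
after 14 — timeout(0): n0:cand/b10/[-]
after 15 — deliver 2→3: ·
after 16 — deliver 2→1: ·

-1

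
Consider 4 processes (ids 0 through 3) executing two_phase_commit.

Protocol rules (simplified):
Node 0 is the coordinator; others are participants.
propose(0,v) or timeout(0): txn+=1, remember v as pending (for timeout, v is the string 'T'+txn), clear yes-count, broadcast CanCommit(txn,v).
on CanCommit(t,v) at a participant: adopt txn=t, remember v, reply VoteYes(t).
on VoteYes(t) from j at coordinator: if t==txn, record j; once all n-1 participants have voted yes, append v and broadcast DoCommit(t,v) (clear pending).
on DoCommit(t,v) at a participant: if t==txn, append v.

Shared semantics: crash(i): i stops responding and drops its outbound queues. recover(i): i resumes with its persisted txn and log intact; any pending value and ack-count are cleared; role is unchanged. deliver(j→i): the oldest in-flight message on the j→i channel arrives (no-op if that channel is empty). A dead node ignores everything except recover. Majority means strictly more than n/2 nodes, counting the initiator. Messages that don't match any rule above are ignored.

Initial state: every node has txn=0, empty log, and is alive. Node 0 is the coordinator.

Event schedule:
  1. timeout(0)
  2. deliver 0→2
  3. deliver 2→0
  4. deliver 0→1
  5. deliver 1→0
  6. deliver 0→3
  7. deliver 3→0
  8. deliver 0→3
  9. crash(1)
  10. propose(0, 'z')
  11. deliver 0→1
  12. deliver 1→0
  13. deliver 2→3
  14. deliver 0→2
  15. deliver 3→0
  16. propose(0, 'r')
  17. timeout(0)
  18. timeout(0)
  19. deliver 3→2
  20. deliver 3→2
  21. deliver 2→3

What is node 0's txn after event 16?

3

[1] timeout(0) → N0(coor t1 [-])
[2] deliver 0→2 → N2(part t1 [-])
[3] deliver 2→0 → ∅
[4] deliver 0→1 → N1(part t1 [-])
[5] deliver 1→0 → ∅
[6] deliver 0→3 → N3(part t1 [-])
[7] deliver 3→0 → N0(coor t1 [T1])
[8] deliver 0→3 → N3(part t1 [T1])
[9] crash(1) → N1(✗part t1 [-])
[10] propose(0,'z') → N0(coor t2 [T1])
[11] deliver 0→1 → ∅
[12] deliver 1→0 → ∅
[13] deliver 2→3 → ∅
[14] deliver 0→2 → N2(part t1 [T1])
[15] deliver 3→0 → ∅
[16] propose(0,'r') → N0(coor t3 [T1])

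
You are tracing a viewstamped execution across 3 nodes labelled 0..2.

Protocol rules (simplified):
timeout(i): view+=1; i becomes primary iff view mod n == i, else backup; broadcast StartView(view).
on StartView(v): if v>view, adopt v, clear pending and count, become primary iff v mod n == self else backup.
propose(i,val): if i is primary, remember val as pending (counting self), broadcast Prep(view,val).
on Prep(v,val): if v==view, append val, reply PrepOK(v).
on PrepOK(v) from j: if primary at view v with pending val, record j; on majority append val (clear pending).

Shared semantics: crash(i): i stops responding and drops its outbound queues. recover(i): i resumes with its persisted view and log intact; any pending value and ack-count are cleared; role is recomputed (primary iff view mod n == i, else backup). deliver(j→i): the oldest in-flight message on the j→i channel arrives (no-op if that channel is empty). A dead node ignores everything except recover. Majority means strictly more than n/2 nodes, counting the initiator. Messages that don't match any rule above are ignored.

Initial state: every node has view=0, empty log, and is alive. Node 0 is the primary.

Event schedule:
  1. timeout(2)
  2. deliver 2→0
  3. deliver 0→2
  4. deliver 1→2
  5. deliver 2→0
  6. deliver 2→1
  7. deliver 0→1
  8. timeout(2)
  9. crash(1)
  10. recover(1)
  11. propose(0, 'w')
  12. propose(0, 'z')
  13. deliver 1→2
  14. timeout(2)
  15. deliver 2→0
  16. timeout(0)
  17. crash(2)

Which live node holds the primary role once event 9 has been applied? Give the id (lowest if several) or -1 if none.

1. timeout(2):  <2:back v1 ->
2. deliver 2→0:  <0:back v1 ->
3. deliver 0→2:  nop
4. deliver 1→2:  nop
5. deliver 2→0:  nop
6. deliver 2→1:  <1:prim v1 ->
7. deliver 0→1:  nop
8. timeout(2):  <2:prim v2 ->
9. crash(1):  <1:✗prim v1 ->

2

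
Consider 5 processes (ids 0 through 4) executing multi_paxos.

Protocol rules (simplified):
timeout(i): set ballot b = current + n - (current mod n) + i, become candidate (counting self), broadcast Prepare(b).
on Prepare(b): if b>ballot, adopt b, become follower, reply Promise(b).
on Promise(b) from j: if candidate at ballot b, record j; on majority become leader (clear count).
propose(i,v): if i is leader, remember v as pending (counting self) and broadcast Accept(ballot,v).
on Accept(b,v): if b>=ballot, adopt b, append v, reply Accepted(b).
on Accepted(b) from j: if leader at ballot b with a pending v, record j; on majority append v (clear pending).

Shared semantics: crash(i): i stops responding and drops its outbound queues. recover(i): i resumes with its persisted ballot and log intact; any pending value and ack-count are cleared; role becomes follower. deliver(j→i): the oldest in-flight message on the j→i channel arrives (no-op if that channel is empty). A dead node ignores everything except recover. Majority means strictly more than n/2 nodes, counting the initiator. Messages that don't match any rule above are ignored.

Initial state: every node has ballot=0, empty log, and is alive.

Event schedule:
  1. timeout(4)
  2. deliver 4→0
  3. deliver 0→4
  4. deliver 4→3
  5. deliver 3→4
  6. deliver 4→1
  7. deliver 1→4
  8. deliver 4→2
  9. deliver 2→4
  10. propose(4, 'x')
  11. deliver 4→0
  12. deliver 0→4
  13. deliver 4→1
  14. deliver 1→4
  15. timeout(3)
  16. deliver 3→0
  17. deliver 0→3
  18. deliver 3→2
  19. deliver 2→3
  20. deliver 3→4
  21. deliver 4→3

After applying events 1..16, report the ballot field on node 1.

9

after 1 — timeout(4): n4:cand/b9/[-]
after 2 — deliver 4→0: n0:foll/b9/[-]
after 3 — deliver 0→4: ·
after 4 — deliver 4→3: n3:foll/b9/[-]
after 5 — deliver 3→4: n4:lead/b9/[-]
after 6 — deliver 4→1: n1:foll/b9/[-]
after 7 — deliver 1→4: ·
after 8 — deliver 4→2: n2:foll/b9/[-]
after 9 — deliver 2→4: ·
after 10 — propose(4,'x'): ·
after 11 — deliver 4→0: n0:foll/b9/[x]
after 12 — deliver 0→4: ·
after 13 — deliver 4→1: n1:foll/b9/[x]
after 14 — deliver 1→4: n4:lead/b9/[x]
after 15 — timeout(3): n3:cand/b13/[-]
after 16 — deliver 3→0: n0:foll/b13/[x]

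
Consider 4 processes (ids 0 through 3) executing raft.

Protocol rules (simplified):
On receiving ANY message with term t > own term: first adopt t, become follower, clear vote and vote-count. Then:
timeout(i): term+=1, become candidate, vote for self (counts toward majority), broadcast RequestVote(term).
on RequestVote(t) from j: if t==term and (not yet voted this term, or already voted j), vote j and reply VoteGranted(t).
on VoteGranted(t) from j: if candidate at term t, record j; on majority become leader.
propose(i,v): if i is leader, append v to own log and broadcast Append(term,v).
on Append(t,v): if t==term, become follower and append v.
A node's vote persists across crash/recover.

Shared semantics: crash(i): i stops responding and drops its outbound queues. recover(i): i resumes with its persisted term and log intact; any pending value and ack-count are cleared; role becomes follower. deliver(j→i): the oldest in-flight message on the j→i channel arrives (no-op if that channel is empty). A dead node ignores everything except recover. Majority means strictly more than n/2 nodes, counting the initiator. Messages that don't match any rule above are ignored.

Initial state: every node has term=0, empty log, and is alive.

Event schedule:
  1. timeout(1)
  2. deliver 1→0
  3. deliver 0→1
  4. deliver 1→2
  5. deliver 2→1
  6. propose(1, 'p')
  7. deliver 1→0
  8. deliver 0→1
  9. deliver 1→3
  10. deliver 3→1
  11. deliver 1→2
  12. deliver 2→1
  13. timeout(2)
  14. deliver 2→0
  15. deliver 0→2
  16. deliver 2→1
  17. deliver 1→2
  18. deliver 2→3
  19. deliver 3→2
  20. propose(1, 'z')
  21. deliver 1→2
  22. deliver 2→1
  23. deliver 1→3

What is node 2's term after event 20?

2

1. timeout(1):  <1:cand t1 ->
2. deliver 1→0:  <0:foll t1 ->
3. deliver 0→1:  nop
4. deliver 1→2:  <2:foll t1 ->
5. deliver 2→1:  <1:lead t1 ->
6. propose(1,'p'):  <1:lead t1 p>
7. deliver 1→0:  <0:foll t1 p>
8. deliver 0→1:  nop
9. deliver 1→3:  <3:foll t1 ->
10. deliver 3→1:  nop
11. deliver 1→2:  <2:foll t1 p>
12. deliver 2→1:  nop
13. timeout(2):  <2:cand t2 p>
14. deliver 2→0:  <0:foll t2 p>
15. deliver 0→2:  nop
16. deliver 2→1:  <1:foll t2 p>
17. deliver 1→2:  <2:lead t2 p>
18. deliver 2→3:  <3:foll t2 ->
19. deliver 3→2:  nop
20. propose(1,'z'):  nop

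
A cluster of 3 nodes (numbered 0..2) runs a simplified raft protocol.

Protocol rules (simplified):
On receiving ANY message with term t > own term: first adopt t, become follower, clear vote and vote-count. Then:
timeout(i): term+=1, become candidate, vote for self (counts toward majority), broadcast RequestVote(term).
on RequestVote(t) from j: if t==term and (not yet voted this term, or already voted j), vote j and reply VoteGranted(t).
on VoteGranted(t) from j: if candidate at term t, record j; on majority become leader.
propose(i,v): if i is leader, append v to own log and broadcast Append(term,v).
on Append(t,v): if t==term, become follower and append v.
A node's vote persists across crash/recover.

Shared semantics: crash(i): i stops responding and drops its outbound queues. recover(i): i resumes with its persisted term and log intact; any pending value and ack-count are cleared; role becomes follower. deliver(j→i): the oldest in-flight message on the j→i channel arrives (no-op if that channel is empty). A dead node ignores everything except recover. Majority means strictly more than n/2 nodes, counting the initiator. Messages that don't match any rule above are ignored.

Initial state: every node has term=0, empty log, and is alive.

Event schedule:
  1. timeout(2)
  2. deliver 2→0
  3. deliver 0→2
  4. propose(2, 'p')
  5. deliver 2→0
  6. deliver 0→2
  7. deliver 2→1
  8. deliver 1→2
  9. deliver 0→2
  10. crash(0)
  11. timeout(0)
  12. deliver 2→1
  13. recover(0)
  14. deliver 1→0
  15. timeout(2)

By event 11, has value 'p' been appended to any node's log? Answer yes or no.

yes

1. timeout(2):  <2:cand t1 ->
2. deliver 2→0:  <0:foll t1 ->
3. deliver 0→2:  <2:lead t1 ->
4. propose(2,'p'):  <2:lead t1 p>
5. deliver 2→0:  <0:foll t1 p>
6. deliver 0→2:  nop
7. deliver 2→1:  <1:foll t1 ->
8. deliver 1→2:  nop
9. deliver 0→2:  nop
10. crash(0):  <0:✗foll t1 p>
11. timeout(0):  nop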